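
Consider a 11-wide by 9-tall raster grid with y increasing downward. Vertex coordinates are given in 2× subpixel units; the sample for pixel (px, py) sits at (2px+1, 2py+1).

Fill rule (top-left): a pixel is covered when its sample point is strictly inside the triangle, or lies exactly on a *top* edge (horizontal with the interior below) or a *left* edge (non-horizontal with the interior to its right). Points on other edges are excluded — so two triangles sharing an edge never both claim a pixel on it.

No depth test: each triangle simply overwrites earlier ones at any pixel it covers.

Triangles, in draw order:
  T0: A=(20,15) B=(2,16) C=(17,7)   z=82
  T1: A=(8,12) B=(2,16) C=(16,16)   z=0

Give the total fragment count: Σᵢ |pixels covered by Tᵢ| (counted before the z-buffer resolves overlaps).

T0:
  2·area = 147
  edge (20, 15)→(2, 16): d=(-18,1) right/bottom  bias=-1
  edge (2, 16)→(17, 7): d=(15,-9) top-left  bias=+0
  edge (17, 7)→(20, 15): d=(3,8) right/bottom  bias=-1
    (8,3)@(17, 7): e=[147,0,0] → ·  [on edge]
    (7,4)@(15, 9): e=[113,12,22] → █
    (8,4)@(17, 9): e=[111,30,6] → █
    (9,4)@(19, 9): e=[109,48,-10] → ·
    (5,5)@(11, 11): e=[81,6,60] → █
    (6,5)@(13, 11): e=[79,24,44] → █
    (9,5)@(19, 11): e=[73,78,-4] → ·
    (3,6)@(7, 13): e=[49,0,98] → █  [on edge]
    (4,6)@(9, 13): e=[47,18,82] → █
    (9,6)@(19, 13): e=[37,108,2] → █
    (10,6)@(21, 13): e=[35,126,-14] → ·
    (2,7)@(5, 15): e=[15,12,120] → █
  covered (21 px):
    · · · · · · · · · · ·
    · · · · · · · · · · ·
    · · · · · · · · · · ·
    · · · · · · · · · · ·
    · · · · · · · █ █ · ·
    · · · · · █ █ █ █ · ·
    · · · █ █ █ █ █ █ █ ·
    · · █ █ █ █ █ █ █ █ ·
    · · · · · · · · · · ·
T1:
  2·area = 56  (B↔C swapped to make it positive)
  edge (8, 12)→(16, 16): d=(8,4) right/bottom  bias=-1
  edge (16, 16)→(2, 16): d=(-14,0) right/bottom  bias=-1
  edge (2, 16)→(8, 12): d=(6,-4) top-left  bias=+0
    (3,6)@(7, 13): e=[12,42,2] → █
    (4,6)@(9, 13): e=[4,42,10] → █
    (5,6)@(11, 13): e=[-4,42,18] → ·
    (2,7)@(5, 15): e=[36,14,6] → █
    (5,7)@(11, 15): e=[12,14,30] → █
    (6,7)@(13, 15): e=[4,14,38] → █
    (7,7)@(15, 15): e=[-4,14,46] → ·
    (2,8)@(5, 17): e=[52,-14,18] → ·
    (3,8)@(7, 17): e=[44,-14,26] → ·
    (4,8)@(9, 17): e=[36,-14,34] → ·
    (5,8)@(11, 17): e=[28,-14,42] → ·
    (6,8)@(13, 17): e=[20,-14,50] → ·
  covered (7 px):
    · · · · · · · · · · ·
    · · · · · · · · · · ·
    · · · · · · · · · · ·
    · · · · · · · · · · ·
    · · · · · · · · · · ·
    · · · · · · · · · · ·
    · · · █ █ · · · · · ·
    · · █ █ █ █ █ · · · ·
    · · · · · · · · · · ·

Result: 28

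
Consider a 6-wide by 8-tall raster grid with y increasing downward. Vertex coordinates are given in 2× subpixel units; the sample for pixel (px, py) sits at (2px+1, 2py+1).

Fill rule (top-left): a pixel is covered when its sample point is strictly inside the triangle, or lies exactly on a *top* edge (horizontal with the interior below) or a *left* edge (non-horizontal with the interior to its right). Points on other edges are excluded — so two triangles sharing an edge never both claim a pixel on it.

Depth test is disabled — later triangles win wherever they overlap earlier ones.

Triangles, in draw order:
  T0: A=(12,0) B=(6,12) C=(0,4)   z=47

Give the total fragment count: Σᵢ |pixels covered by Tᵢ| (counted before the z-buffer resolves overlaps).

T0:
  2·area = 120
  edge (12, 0)→(6, 12): d=(-6,12) right/bottom  bias=-1
  edge (6, 12)→(0, 4): d=(-6,-8) top-left  bias=+0
  edge (0, 4)→(12, 0): d=(12,-4) top-left  bias=+0
    (4,0)@(9, 1): e=[30,90,0] → █  [on edge]
    (5,0)@(11, 1): e=[6,106,8] → █
    (1,1)@(3, 3): e=[90,30,0] → █  [on edge]
    (2,1)@(5, 3): e=[66,46,8] → █
    (3,1)@(7, 3): e=[42,62,16] → █
    (5,1)@(11, 3): e=[-6,94,32] → ·
    (0,2)@(1, 5): e=[102,2,16] → █
    (5,2)@(11, 5): e=[-18,82,56] → ·
    (0,3)@(1, 7): e=[90,-10,40] → ·
    (1,3)@(3, 7): e=[66,6,48] → █
    (4,3)@(9, 7): e=[-6,54,72] → ·
    (1,4)@(3, 9): e=[54,-6,72] → ·
  covered (16 px):
    · · · · █ █
    · █ █ █ █ ·
    █ █ █ █ █ ·
    · █ █ █ · ·
    · · █ █ · ·
    · · · · · ·
    · · · · · ·
    · · · · · ·

Result: 16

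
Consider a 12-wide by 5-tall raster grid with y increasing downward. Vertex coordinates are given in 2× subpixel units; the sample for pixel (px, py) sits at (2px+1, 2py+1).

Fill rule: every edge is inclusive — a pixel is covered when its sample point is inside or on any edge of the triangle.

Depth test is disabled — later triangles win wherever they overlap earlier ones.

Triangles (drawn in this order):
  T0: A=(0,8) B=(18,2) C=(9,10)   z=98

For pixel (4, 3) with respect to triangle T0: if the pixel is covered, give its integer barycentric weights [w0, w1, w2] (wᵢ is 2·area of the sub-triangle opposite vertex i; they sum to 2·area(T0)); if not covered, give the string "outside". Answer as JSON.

T0:
  2·area = 90
  edge (0, 8)→(18, 2): d=(18,-6) inclusive
  edge (18, 2)→(9, 10): d=(-9,8) inclusive
  edge (9, 10)→(0, 8): d=(-9,-2) inclusive
    (10,0)@(21, 1): e=[0,-15,105] → ·  [on edge]
    (7,1)@(15, 3): e=[0,15,75] → #  [on edge]
    (8,1)@(17, 3): e=[12,-1,79] → ·
    (4,2)@(9, 5): e=[0,45,45] → #  [on edge]
    (5,2)@(11, 5): e=[12,29,49] → #
    (6,2)@(13, 5): e=[24,13,53] → #
    (7,2)@(15, 5): e=[36,-3,57] → ·
    (1,3)@(3, 7): e=[0,75,15] → #  [on edge]
    (2,3)@(5, 7): e=[12,59,19] → #
    (3,3)@(7, 7): e=[24,43,23] → #
    (6,3)@(13, 7): e=[60,-5,35] → ·
    (1,4)@(3, 9): e=[36,57,-3] → ·
  covered (12 px):
    · · · · · · · · · · · ·
    · · · · · · · # · · · ·
    · · · · # # # · · · · ·
    · # # # # # · · · · · ·
    · · # # # · · · · · · ·

Answer: [27,27,36]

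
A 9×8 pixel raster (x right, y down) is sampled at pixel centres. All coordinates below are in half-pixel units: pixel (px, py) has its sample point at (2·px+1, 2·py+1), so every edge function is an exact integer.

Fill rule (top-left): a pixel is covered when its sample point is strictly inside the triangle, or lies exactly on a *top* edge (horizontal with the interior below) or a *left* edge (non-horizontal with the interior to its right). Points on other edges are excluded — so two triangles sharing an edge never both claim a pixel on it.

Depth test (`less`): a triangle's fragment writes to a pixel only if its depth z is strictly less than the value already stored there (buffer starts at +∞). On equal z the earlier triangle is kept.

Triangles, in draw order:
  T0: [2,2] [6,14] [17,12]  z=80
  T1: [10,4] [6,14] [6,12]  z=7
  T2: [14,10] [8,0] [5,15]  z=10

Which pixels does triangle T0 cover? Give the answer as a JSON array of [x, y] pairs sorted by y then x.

T0:
  2·area = 140  (B↔C swapped to make it positive)
  edge (2, 2)→(17, 12): d=(15,10) right/bottom  bias=-1
  edge (17, 12)→(6, 14): d=(-11,2) right/bottom  bias=-1
  edge (6, 14)→(2, 2): d=(-4,-12) top-left  bias=+0
    (1,1)@(3, 3): e=[5,127,8] → X
    (2,1)@(5, 3): e=[-15,123,32] → .
    (1,2)@(3, 5): e=[35,105,0] → X  [on edge]
    (2,2)@(5, 5): e=[15,101,24] → X
    (3,2)@(7, 5): e=[-5,97,48] → .
    (1,3)@(3, 7): e=[65,83,-8] → .
    (2,3)@(5, 7): e=[45,79,16] → X
    (3,3)@(7, 7): e=[25,75,40] → X
    (4,3)@(9, 7): e=[5,71,64] → X
    (5,3)@(11, 7): e=[-15,67,88] → .
    (2,4)@(5, 9): e=[75,57,8] → X
    (5,4)@(11, 9): e=[15,45,80] → X
    (2,5)@(5, 11): e=[105,35,0] → X  [on edge]
  covered (19 px):
    . . . . . . . . .
    . X . . . . . . .
    . X X . . . . . .
    . . X X X . . . .
    . . X X X X . . .
    . . X X X X X X .
    . . . X X X . . .
    . . . . . . . . .
T1:
  2·area = 8
  edge (10, 4)→(6, 14): d=(-4,10) right/bottom  bias=-1
  edge (6, 14)→(6, 12): d=(0,-2) top-left  bias=+0
  edge (6, 12)→(10, 4): d=(4,-8) top-left  bias=+0
    (3,5)@(7, 11): e=[2,2,4] → X
    (4,5)@(9, 11): e=[-18,6,20] → .
    (3,6)@(7, 13): e=[-6,2,12] → .
  covered (1 px):
    . . . . . . . . .
    . . . . . . . . .
    . . . . . . . . .
    . . . . . . . . .
    . . . . . . . . .
    . . . X . . . . .
    . . . . . . . . .
    . . . . . . . . .
T2:
  2·area = 120  (B↔C swapped to make it positive)
  edge (14, 10)→(5, 15): d=(-9,5) right/bottom  bias=-1
  edge (5, 15)→(8, 0): d=(3,-15) top-left  bias=+0
  edge (8, 0)→(14, 10): d=(6,10) right/bottom  bias=-1
    (4,1)@(9, 3): e=[88,24,8] → X
    (5,1)@(11, 3): e=[78,54,-12] → .
    (3,2)@(7, 5): e=[80,0,40] → X  [on edge]
    (5,2)@(11, 5): e=[60,60,0] → .  [on edge]
    (3,3)@(7, 7): e=[62,6,52] → X
    (5,3)@(11, 7): e=[42,66,12] → X
    (6,3)@(13, 7): e=[32,96,-8] → .
    (3,4)@(7, 9): e=[44,12,64] → X
    (6,4)@(13, 9): e=[14,102,4] → X
    (7,4)@(15, 9): e=[4,132,-16] → .
    (3,5)@(7, 11): e=[26,18,76] → X
    (6,5)@(13, 11): e=[-4,108,16] → .
    (2,7)@(5, 15): e=[0,0,120] → .  [on edge]
    (8,7)@(17, 15): e=[-60,180,0] → .  [on edge]
  covered (14 px):
    . . . . . . . . .
    . . . . X . . . .
    . . . X X . . . .
    . . . X X X . . .
    . . . X X X X . .
    . . . X X X . . .
    . . . X . . . . .
    . . . . . . . . .

Result: [[1,1],[1,2],[2,2],[2,3],[3,3],[4,3],[2,4],[3,4],[4,4],[5,4],[2,5],[3,5],[4,5],[5,5],[6,5],[7,5],[3,6],[4,6],[5,6]]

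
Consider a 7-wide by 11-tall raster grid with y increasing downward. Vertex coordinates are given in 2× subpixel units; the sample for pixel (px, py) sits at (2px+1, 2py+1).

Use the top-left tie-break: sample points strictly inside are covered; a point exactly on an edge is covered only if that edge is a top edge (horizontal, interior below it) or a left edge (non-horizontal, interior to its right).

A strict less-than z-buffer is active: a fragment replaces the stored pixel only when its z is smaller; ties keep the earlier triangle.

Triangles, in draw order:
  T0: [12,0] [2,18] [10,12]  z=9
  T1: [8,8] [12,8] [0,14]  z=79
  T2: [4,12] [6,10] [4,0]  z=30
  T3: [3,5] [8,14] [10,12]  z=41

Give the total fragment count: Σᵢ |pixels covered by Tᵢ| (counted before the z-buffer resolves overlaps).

T0:
  2·area = 84  (B↔C swapped to make it positive)
  edge (12, 0)→(10, 12): d=(-2,12) right/bottom  bias=-1
  edge (10, 12)→(2, 18): d=(-8,6) right/bottom  bias=-1
  edge (2, 18)→(12, 0): d=(10,-18) top-left  bias=+0
    (5,1)@(11, 3): e=[6,66,12] → #
    (6,1)@(13, 3): e=[-18,54,48] → ·
    (5,2)@(11, 5): e=[2,50,32] → #
    (6,2)@(13, 5): e=[-22,38,68] → ·
    (4,3)@(9, 7): e=[22,46,16] → #
    (5,3)@(11, 7): e=[-2,34,52] → ·
    (3,4)@(7, 9): e=[42,42,0] → #  [on edge]
    (5,4)@(11, 9): e=[-6,18,72] → ·
    (3,5)@(7, 11): e=[38,26,20] → #
    (5,5)@(11, 11): e=[-10,2,92] → ·
    (2,6)@(5, 13): e=[58,22,4] → #
    (4,6)@(9, 13): e=[10,-2,76] → ·
  covered (11 px):
    · · · · · · ·
    · · · · · # ·
    · · · · · # ·
    · · · · # · ·
    · · · # # · ·
    · · · # # · ·
    · · # # · · ·
    · · # · · · ·
    · # · · · · ·
    · · · · · · ·
    · · · · · · ·
T1:
  2·area = 24
  edge (8, 8)→(12, 8): d=(4,0) top-left  bias=+0
  edge (12, 8)→(0, 14): d=(-12,6) right/bottom  bias=-1
  edge (0, 14)→(8, 8): d=(8,-6) top-left  bias=+0
    (3,4)@(7, 9): e=[4,18,2] → #
    (4,4)@(9, 9): e=[4,6,14] → #
    (5,4)@(11, 9): e=[4,-6,26] → ·
    (2,5)@(5, 11): e=[12,6,6] → #
    (3,5)@(7, 11): e=[12,-6,18] → ·
    (4,5)@(9, 11): e=[12,-18,30] → ·
    (2,6)@(5, 13): e=[20,-18,22] → ·
  covered (3 px):
    · · · · · · ·
    · · · · · · ·
    · · · · · · ·
    · · · · · · ·
    · · · # # · ·
    · · # · · · ·
    · · · · · · ·
    · · · · · · ·
    · · · · · · ·
    · · · · · · ·
    · · · · · · ·
T2:
  2·area = 24  (B↔C swapped to make it positive)
  edge (4, 12)→(4, 0): d=(0,-12) top-left  bias=+0
  edge (4, 0)→(6, 10): d=(2,10) right/bottom  bias=-1
  edge (6, 10)→(4, 12): d=(-2,2) right/bottom  bias=-1
    (6,1)@(13, 3): e=[108,-84,0] → ·  [on edge]
    (2,2)@(5, 5): e=[12,0,12] → ·  [on edge]
    (5,2)@(11, 5): e=[84,-60,0] → ·  [on edge]
    (2,3)@(5, 7): e=[12,4,8] → #
    (3,3)@(7, 7): e=[36,-16,4] → ·
    (4,3)@(9, 7): e=[60,-36,0] → ·  [on edge]
    (2,4)@(5, 9): e=[12,8,4] → #
    (3,4)@(7, 9): e=[36,-12,0] → ·  [on edge]
    (2,5)@(5, 11): e=[12,12,0] → ·  [on edge]
    (1,6)@(3, 13): e=[-12,36,0] → ·  [on edge]
    (0,7)@(1, 15): e=[-36,60,0] → ·  [on edge]
    (3,7)@(7, 15): e=[36,0,-12] → ·  [on edge]
  covered (2 px):
    · · · · · · ·
    · · · · · · ·
    · · · · · · ·
    · · # · · · ·
    · · # · · · ·
    · · · · · · ·
    · · · · · · ·
    · · · · · · ·
    · · · · · · ·
    · · · · · · ·
    · · · · · · ·
T3:
  2·area = 28  (B↔C swapped to make it positive)
  edge (3, 5)→(10, 12): d=(7,7) right/bottom  bias=-1
  edge (10, 12)→(8, 14): d=(-2,2) right/bottom  bias=-1
  edge (8, 14)→(3, 5): d=(-5,-9) top-left  bias=+0
    (0,1)@(1, 3): e=[0,36,-8] → ·  [on edge]
    (1,2)@(3, 5): e=[0,28,0] → ·  [on edge]
    (2,3)@(5, 7): e=[0,20,8] → ·  [on edge]
    (3,4)@(7, 9): e=[0,12,16] → ·  [on edge]
    (6,4)@(13, 9): e=[-42,0,70] → ·  [on edge]
    (3,5)@(7, 11): e=[14,8,6] → #
    (4,5)@(9, 11): e=[0,4,24] → ·  [on edge]
    (5,5)@(11, 11): e=[-14,0,42] → ·  [on edge]
    (3,6)@(7, 13): e=[28,4,-4] → ·
    (4,6)@(9, 13): e=[14,0,14] → ·  [on edge]
    (5,6)@(11, 13): e=[0,-4,32] → ·  [on edge]
    (3,7)@(7, 15): e=[42,0,-14] → ·  [on edge]
    (6,7)@(13, 15): e=[0,-12,40] → ·  [on edge]
    (2,8)@(5, 17): e=[70,0,-42] → ·  [on edge]
    (1,9)@(3, 19): e=[98,0,-70] → ·  [on edge]
    (0,10)@(1, 21): e=[126,0,-98] → ·  [on edge]
  covered (1 px):
    · · · · · · ·
    · · · · · · ·
    · · · · · · ·
    · · · · · · ·
    · · · · · · ·
    · · · # · · ·
    · · · · · · ·
    · · · · · · ·
    · · · · · · ·
    · · · · · · ·
    · · · · · · ·

Final: 17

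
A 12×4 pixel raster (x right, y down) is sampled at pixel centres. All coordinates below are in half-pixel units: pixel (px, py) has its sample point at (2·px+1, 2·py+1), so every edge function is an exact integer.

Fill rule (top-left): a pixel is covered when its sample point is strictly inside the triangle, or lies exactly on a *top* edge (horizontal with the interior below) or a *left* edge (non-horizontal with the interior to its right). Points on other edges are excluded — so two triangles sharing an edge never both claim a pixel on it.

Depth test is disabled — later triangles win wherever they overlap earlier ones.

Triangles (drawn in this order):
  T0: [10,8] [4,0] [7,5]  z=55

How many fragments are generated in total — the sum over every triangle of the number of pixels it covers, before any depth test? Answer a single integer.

T0:
  2·area = 6  (B↔C swapped to make it positive)
  edge (10, 8)→(7, 5): d=(-3,-3) top-left  bias=+0
  edge (7, 5)→(4, 0): d=(-3,-5) top-left  bias=+0
  edge (4, 0)→(10, 8): d=(6,8) right/bottom  bias=-1
    (1,0)@(3, 1): e=[0,-8,14] → ·  [on edge]
    (2,1)@(5, 3): e=[0,-4,10] → ·  [on edge]
    (3,2)@(7, 5): e=[0,0,6] → #  [on edge]
    (4,2)@(9, 5): e=[6,10,-10] → ·
    (3,3)@(7, 7): e=[-6,-6,18] → ·
    (4,3)@(9, 7): e=[0,4,2] → #  [on edge]
    (5,3)@(11, 7): e=[6,14,-14] → ·
  covered (2 px):
    · · · · · · · · · · · ·
    · · · · · · · · · · · ·
    · · · # · · · · · · · ·
    · · · · # · · · · · · ·

Answer: 2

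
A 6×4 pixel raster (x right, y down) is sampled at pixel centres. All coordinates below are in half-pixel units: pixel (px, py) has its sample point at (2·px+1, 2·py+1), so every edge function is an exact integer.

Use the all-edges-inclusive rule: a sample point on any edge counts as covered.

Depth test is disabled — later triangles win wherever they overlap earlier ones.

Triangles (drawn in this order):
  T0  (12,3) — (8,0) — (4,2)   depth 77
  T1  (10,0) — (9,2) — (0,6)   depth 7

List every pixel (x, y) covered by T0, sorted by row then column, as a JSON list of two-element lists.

T0:
  2·area = 20  (B↔C swapped to make it positive)
  edge (12, 3)→(4, 2): d=(-8,-1) inclusive
  edge (4, 2)→(8, 0): d=(4,-2) inclusive
  edge (8, 0)→(12, 3): d=(4,3) inclusive
    (3,0)@(7, 1): e=[11,2,7] → █
    (4,0)@(9, 1): e=[13,6,1] → █
    (5,0)@(11, 1): e=[15,10,-5] → ·
    (3,1)@(7, 3): e=[-5,10,15] → ·
    (4,1)@(9, 3): e=[-3,14,9] → ·
  covered (2 px):
    · · · █ █ ·
    · · · · · ·
    · · · · · ·
    · · · · · ·
T1:
  2·area = 14
  edge (10, 0)→(9, 2): d=(-1,2) inclusive
  edge (9, 2)→(0, 6): d=(-9,4) inclusive
  edge (0, 6)→(10, 0): d=(10,-6) inclusive
    (4,0)@(9, 1): e=[1,9,4] → █
    (5,0)@(11, 1): e=[-3,1,16] → ·
    (2,1)@(5, 3): e=[7,7,0] → █  [on edge]
    (3,1)@(7, 3): e=[3,-1,12] → ·
    (4,1)@(9, 3): e=[-1,-9,24] → ·
    (2,2)@(5, 5): e=[5,-11,20] → ·
  covered (2 px):
    · · · · █ ·
    · · █ · · ·
    · · · · · ·
    · · · · · ·

Answer: [[3,0],[4,0]]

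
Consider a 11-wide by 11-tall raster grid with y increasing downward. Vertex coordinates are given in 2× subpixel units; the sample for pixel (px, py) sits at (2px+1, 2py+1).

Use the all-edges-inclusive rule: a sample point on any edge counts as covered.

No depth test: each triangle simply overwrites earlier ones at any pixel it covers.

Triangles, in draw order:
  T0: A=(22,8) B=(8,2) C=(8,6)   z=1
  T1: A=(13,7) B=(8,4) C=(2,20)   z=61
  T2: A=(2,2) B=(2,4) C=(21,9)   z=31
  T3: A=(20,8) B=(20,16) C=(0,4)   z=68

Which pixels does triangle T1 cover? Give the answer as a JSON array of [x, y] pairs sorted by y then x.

T0:
  2·area = 56  (B↔C swapped to make it positive)
  edge (22, 8)→(8, 6): d=(-14,-2) inclusive
  edge (8, 6)→(8, 2): d=(0,-4) inclusive
  edge (8, 2)→(22, 8): d=(14,6) inclusive
    (4,1)@(9, 3): e=[44,4,8] → █
    (5,1)@(11, 3): e=[48,12,-4] → ·
    (0,2)@(1, 5): e=[0,-28,84] → ·  [on edge]
    (4,2)@(9, 5): e=[16,4,36] → █
    (5,2)@(11, 5): e=[20,12,24] → █
    (6,2)@(13, 5): e=[24,20,12] → █
    (7,2)@(15, 5): e=[28,28,0] → █  [on edge]
    (8,2)@(17, 5): e=[32,36,-12] → ·
    (4,3)@(9, 7): e=[-12,4,64] → ·
    (5,3)@(11, 7): e=[-8,12,52] → ·
    (6,3)@(13, 7): e=[-4,20,40] → ·
    (7,3)@(15, 7): e=[0,28,28] → █  [on edge]
  covered (8 px):
    · · · · · · · · · · ·
    · · · · █ · · · · · ·
    · · · · █ █ █ █ · · ·
    · · · · · · · █ █ █ ·
    · · · · · · · · · · ·
    · · · · · · · · · · ·
    · · · · · · · · · · ·
    · · · · · · · · · · ·
    · · · · · · · · · · ·
    · · · · · · · · · · ·
    · · · · · · · · · · ·
T1:
  2·area = 98  (B↔C swapped to make it positive)
  edge (13, 7)→(2, 20): d=(-11,13) inclusive
  edge (2, 20)→(8, 4): d=(6,-16) inclusive
  edge (8, 4)→(13, 7): d=(5,3) inclusive
    (1,0)@(3, 1): e=[196,-98,0] → ·  [on edge]
    (4,2)@(9, 5): e=[74,22,2] → █
    (5,2)@(11, 5): e=[48,54,-4] → ·
    (3,3)@(7, 7): e=[78,2,18] → █
    (5,3)@(11, 7): e=[26,66,6] → █
    (6,3)@(13, 7): e=[0,98,0] → █  [on edge]
    (7,3)@(15, 7): e=[-26,130,-6] → ·
    (3,4)@(7, 9): e=[56,14,28] → █
    (6,4)@(13, 9): e=[-22,110,10] → ·
    (3,5)@(7, 11): e=[34,26,38] → █
    (5,5)@(11, 11): e=[-18,90,26] → ·
    (2,6)@(5, 13): e=[38,6,54] → █
  covered (13 px):
    · · · · · · · · · · ·
    · · · · · · · · · · ·
    · · · · █ · · · · · ·
    · · · █ █ █ █ · · · ·
    · · · █ █ █ · · · · ·
    · · · █ █ · · · · · ·
    · · █ █ · · · · · · ·
    · · █ · · · · · · · ·
    · · · · · · · · · · ·
    · · · · · · · · · · ·
    · · · · · · · · · · ·
T2:
  2·area = 38  (B↔C swapped to make it positive)
  edge (2, 2)→(21, 9): d=(19,7) inclusive
  edge (21, 9)→(2, 4): d=(-19,-5) inclusive
  edge (2, 4)→(2, 2): d=(0,-2) inclusive
    (1,1)@(3, 3): e=[12,24,2] → █
    (2,1)@(5, 3): e=[-2,34,6] → ·
    (1,2)@(3, 5): e=[50,-14,2] → ·
    (3,2)@(7, 5): e=[22,6,10] → █
    (4,2)@(9, 5): e=[8,16,14] → █
    (5,2)@(11, 5): e=[-6,26,18] → ·
    (3,3)@(7, 7): e=[60,-32,10] → ·
    (4,3)@(9, 7): e=[46,-22,14] → ·
    (7,3)@(15, 7): e=[4,8,26] → █
    (8,3)@(17, 7): e=[-10,18,30] → ·
    (7,4)@(15, 9): e=[42,-30,26] → ·
    (10,4)@(21, 9): e=[0,0,38] → █  [on edge]
  covered (5 px):
    · · · · · · · · · · ·
    · █ · · · · · · · · ·
    · · · █ █ · · · · · ·
    · · · · · · · █ · · ·
    · · · · · · · · · · █
    · · · · · · · · · · ·
    · · · · · · · · · · ·
    · · · · · · · · · · ·
    · · · · · · · · · · ·
    · · · · · · · · · · ·
    · · · · · · · · · · ·
T3:
  2·area = 160
  edge (20, 8)→(20, 16): d=(0,8) inclusive
  edge (20, 16)→(0, 4): d=(-20,-12) inclusive
  edge (0, 4)→(20, 8): d=(20,4) inclusive
    (1,2)@(3, 5): e=[136,16,8] → █
    (2,2)@(5, 5): e=[120,40,0] → █  [on edge]
    (3,2)@(7, 5): e=[104,64,-8] → ·
    (1,3)@(3, 7): e=[136,-24,48] → ·
    (2,3)@(5, 7): e=[120,0,40] → █  [on edge]
    (3,3)@(7, 7): e=[104,24,32] → █
    (4,3)@(9, 7): e=[88,48,24] → █
    (5,3)@(11, 7): e=[72,72,16] → █
    (6,3)@(13, 7): e=[56,96,8] → █
    (7,3)@(15, 7): e=[40,120,0] → █  [on edge]
    (8,3)@(17, 7): e=[24,144,-8] → ·
    (2,4)@(5, 9): e=[120,-40,80] → ·
    (7,6)@(15, 13): e=[40,0,120] → █  [on edge]
  covered (22 px):
    · · · · · · · · · · ·
    · · · · · · · · · · ·
    · █ █ · · · · · · · ·
    · · █ █ █ █ █ █ · · ·
    · · · · █ █ █ █ █ █ ·
    · · · · · · █ █ █ █ ·
    · · · · · · · █ █ █ ·
    · · · · · · · · · █ ·
    · · · · · · · · · · ·
    · · · · · · · · · · ·
    · · · · · · · · · · ·

Final: [[4,2],[3,3],[4,3],[5,3],[6,3],[3,4],[4,4],[5,4],[3,5],[4,5],[2,6],[3,6],[2,7]]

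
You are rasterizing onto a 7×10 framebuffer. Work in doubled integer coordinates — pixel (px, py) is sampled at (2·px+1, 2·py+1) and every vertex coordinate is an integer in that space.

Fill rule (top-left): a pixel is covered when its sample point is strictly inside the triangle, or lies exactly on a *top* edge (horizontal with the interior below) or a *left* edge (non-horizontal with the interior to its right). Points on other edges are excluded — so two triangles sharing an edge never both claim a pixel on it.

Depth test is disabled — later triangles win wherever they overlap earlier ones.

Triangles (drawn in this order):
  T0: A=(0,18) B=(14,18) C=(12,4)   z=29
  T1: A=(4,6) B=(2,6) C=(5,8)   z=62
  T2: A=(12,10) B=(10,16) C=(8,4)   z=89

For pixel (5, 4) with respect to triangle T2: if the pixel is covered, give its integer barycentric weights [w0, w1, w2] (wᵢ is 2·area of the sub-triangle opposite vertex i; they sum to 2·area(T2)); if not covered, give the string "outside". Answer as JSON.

T0:
  2·area = 196  (B↔C swapped to make it positive)
  edge (0, 18)→(12, 4): d=(12,-14) top-left  bias=+0
  edge (12, 4)→(14, 18): d=(2,14) right/bottom  bias=-1
  edge (14, 18)→(0, 18): d=(-14,0) right/bottom  bias=-1
    (5,3)@(11, 7): e=[22,20,154] → X
    (6,3)@(13, 7): e=[50,-8,154] → .
    (4,4)@(9, 9): e=[18,52,126] → X
    (6,4)@(13, 9): e=[74,-4,126] → .
    (3,5)@(7, 11): e=[14,84,98] → X
    (6,5)@(13, 11): e=[98,0,98] → .  [on edge]
    (2,6)@(5, 13): e=[10,116,70] → X
    (6,6)@(13, 13): e=[122,4,70] → X
    (1,7)@(3, 15): e=[6,148,42] → X
    (0,8)@(1, 17): e=[2,180,14] → X
    (0,9)@(1, 19): e=[26,184,-14] → .
    (1,9)@(3, 19): e=[54,156,-14] → .
  covered (24 px):
    . . . . . . .
    . . . . . . .
    . . . . . . .
    . . . . . X .
    . . . . X X .
    . . . X X X .
    . . X X X X X
    . X X X X X X
    X X X X X X X
    . . . . . . .
T1:
  2·area = 4  (B↔C swapped to make it positive)
  edge (4, 6)→(5, 8): d=(1,2) right/bottom  bias=-1
  edge (5, 8)→(2, 6): d=(-3,-2) top-left  bias=+0
  edge (2, 6)→(4, 6): d=(2,0) top-left  bias=+0
  covered (0 px):
    . . . . . . .
    . . . . . . .
    . . . . . . .
    . . . . . . .
    . . . . . . .
    . . . . . . .
    . . . . . . .
    . . . . . . .
    . . . . . . .
    . . . . . . .
T2:
  2·area = 36
  edge (12, 10)→(10, 16): d=(-2,6) right/bottom  bias=-1
  edge (10, 16)→(8, 4): d=(-2,-12) top-left  bias=+0
  edge (8, 4)→(12, 10): d=(4,6) right/bottom  bias=-1
    (4,3)@(9, 7): e=[24,6,6] → X
    (5,3)@(11, 7): e=[12,30,-6] → .
    (6,3)@(13, 7): e=[0,54,-18] → .  [on edge]
    (4,4)@(9, 9): e=[20,2,14] → X
    (5,4)@(11, 9): e=[8,26,2] → X
    (6,4)@(13, 9): e=[-4,50,-10] → .
    (4,5)@(9, 11): e=[16,-2,22] → .
    (5,5)@(11, 11): e=[4,22,10] → X
    (6,5)@(13, 11): e=[-8,46,-2] → .
    (5,6)@(11, 13): e=[0,18,18] → .  [on edge]
    (4,9)@(9, 19): e=[0,-18,54] → .  [on edge]
  covered (4 px):
    . . . . . . .
    . . . . . . .
    . . . . . . .
    . . . . X . .
    . . . . X X .
    . . . . . X .
    . . . . . . .
    . . . . . . .
    . . . . . . .
    . . . . . . .

Answer: [26,2,8]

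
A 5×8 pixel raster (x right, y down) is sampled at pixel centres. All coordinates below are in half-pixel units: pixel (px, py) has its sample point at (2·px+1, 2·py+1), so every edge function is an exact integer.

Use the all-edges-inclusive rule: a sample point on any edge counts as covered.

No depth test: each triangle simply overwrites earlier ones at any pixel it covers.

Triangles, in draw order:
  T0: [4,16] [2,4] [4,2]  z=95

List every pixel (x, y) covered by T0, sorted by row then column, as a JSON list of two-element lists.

T0:
  2·area = 28
  edge (4, 16)→(2, 4): d=(-2,-12) inclusive
  edge (2, 4)→(4, 2): d=(2,-2) inclusive
  edge (4, 2)→(4, 16): d=(0,14) inclusive
    (2,0)@(5, 1): e=[42,0,-14] → ·  [on edge]
    (1,1)@(3, 3): e=[14,0,14] → █  [on edge]
    (2,1)@(5, 3): e=[38,4,-14] → ·
    (0,2)@(1, 5): e=[-14,0,42] → ·  [on edge]
    (1,2)@(3, 5): e=[10,4,14] → █
    (2,2)@(5, 5): e=[34,8,-14] → ·
    (1,3)@(3, 7): e=[6,8,14] → █
    (2,3)@(5, 7): e=[30,12,-14] → ·
    (1,4)@(3, 9): e=[2,12,14] → █
    (2,4)@(5, 9): e=[26,16,-14] → ·
    (1,5)@(3, 11): e=[-2,16,14] → ·
  covered (4 px):
    · · · · ·
    · █ · · ·
    · █ · · ·
    · █ · · ·
    · █ · · ·
    · · · · ·
    · · · · ·
    · · · · ·

Final: [[1,1],[1,2],[1,3],[1,4]]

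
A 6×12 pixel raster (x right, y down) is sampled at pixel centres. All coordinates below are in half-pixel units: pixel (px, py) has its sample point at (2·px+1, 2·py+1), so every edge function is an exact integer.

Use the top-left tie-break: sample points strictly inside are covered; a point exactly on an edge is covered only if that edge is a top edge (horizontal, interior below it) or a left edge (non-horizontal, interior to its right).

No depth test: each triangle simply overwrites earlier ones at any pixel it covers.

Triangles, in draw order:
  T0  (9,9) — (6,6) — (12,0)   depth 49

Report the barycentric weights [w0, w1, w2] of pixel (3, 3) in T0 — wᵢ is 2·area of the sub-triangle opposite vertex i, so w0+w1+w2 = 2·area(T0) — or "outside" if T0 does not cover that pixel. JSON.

T0:
  2·area = 36
  edge (9, 9)→(6, 6): d=(-3,-3) top-left  bias=+0
  edge (6, 6)→(12, 0): d=(6,-6) top-left  bias=+0
  edge (12, 0)→(9, 9): d=(-3,9) right/bottom  bias=-1
    (0,0)@(1, 1): e=[0,-60,96] → ·  [on edge]
    (5,0)@(11, 1): e=[30,0,6] → █  [on edge]
    (1,1)@(3, 3): e=[0,-36,72] → ·  [on edge]
    (4,1)@(9, 3): e=[18,0,18] → █  [on edge]
    (5,1)@(11, 3): e=[24,12,0] → ·  [on edge]
    (2,2)@(5, 5): e=[0,-12,48] → ·  [on edge]
    (3,2)@(7, 5): e=[6,0,30] → █  [on edge]
    (5,2)@(11, 5): e=[18,24,-6] → ·
    (2,3)@(5, 7): e=[-6,0,42] → ·  [on edge]
    (3,3)@(7, 7): e=[0,12,24] → █  [on edge]
    (5,3)@(11, 7): e=[12,36,-12] → ·
    (1,4)@(3, 9): e=[-18,0,54] → ·  [on edge]
    (4,4)@(9, 9): e=[0,36,0] → ·  [on edge]
    (0,5)@(1, 11): e=[-30,0,66] → ·  [on edge]
    (5,5)@(11, 11): e=[0,60,-24] → ·  [on edge]
    (3,7)@(7, 15): e=[-24,60,0] → ·  [on edge]
    (2,10)@(5, 21): e=[-48,84,0] → ·  [on edge]
  covered (6 px):
    · · · · · █
    · · · · █ ·
    · · · █ █ ·
    · · · █ █ ·
    · · · · · ·
    · · · · · ·
    · · · · · ·
    · · · · · ·
    · · · · · ·
    · · · · · ·
    · · · · · ·
    · · · · · ·

Result: [12,24,0]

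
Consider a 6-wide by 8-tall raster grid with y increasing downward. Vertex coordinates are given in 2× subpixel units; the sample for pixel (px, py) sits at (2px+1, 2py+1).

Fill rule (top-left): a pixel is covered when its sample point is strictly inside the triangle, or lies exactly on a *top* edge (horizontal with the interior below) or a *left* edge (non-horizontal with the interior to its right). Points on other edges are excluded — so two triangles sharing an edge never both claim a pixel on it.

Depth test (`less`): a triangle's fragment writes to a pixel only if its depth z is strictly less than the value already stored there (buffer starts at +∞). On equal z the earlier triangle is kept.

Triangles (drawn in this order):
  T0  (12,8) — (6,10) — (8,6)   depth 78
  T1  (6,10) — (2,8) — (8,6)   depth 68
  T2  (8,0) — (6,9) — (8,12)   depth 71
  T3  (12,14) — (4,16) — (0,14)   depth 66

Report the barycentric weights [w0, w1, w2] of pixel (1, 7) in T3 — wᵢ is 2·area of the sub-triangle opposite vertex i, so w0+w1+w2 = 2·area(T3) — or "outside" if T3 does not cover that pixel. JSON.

T0:
  2·area = 20
  edge (12, 8)→(6, 10): d=(-6,2) right/bottom  bias=-1
  edge (6, 10)→(8, 6): d=(2,-4) top-left  bias=+0
  edge (8, 6)→(12, 8): d=(4,2) right/bottom  bias=-1
    (4,3)@(9, 7): e=[12,6,2] → █
    (5,3)@(11, 7): e=[8,14,-2] → ·
    (3,4)@(7, 9): e=[4,2,14] → █
    (4,4)@(9, 9): e=[0,10,10] → ·  [on edge]
    (1,5)@(3, 11): e=[0,-10,30] → ·  [on edge]
    (3,5)@(7, 11): e=[-8,6,22] → ·
  covered (2 px):
    · · · · · ·
    · · · · · ·
    · · · · · ·
    · · · · █ ·
    · · · █ · ·
    · · · · · ·
    · · · · · ·
    · · · · · ·
T1:
  2·area = 20
  edge (6, 10)→(2, 8): d=(-4,-2) top-left  bias=+0
  edge (2, 8)→(8, 6): d=(6,-2) top-left  bias=+0
  edge (8, 6)→(6, 10): d=(-2,4) right/bottom  bias=-1
    (5,2)@(11, 5): e=[30,0,-10] → ·  [on edge]
    (2,3)@(5, 7): e=[10,0,10] → █  [on edge]
    (3,3)@(7, 7): e=[14,4,2] → █
    (4,3)@(9, 7): e=[18,8,-6] → ·
    (2,4)@(5, 9): e=[2,12,6] → █
    (3,4)@(7, 9): e=[6,16,-2] → ·
    (2,5)@(5, 11): e=[-6,24,2] → ·
  covered (3 px):
    · · · · · ·
    · · · · · ·
    · · · · · ·
    · · █ █ · ·
    · · █ · · ·
    · · · · · ·
    · · · · · ·
    · · · · · ·
T2:
  2·area = 24  (B↔C swapped to make it positive)
  edge (8, 0)→(8, 12): d=(0,12) right/bottom  bias=-1
  edge (8, 12)→(6, 9): d=(-2,-3) top-left  bias=+0
  edge (6, 9)→(8, 0): d=(2,-9) top-left  bias=+0
    (3,2)@(7, 5): e=[12,11,1] → █
    (4,2)@(9, 5): e=[-12,17,19] → ·
    (3,3)@(7, 7): e=[12,7,5] → █
    (4,3)@(9, 7): e=[-12,13,23] → ·
    (3,4)@(7, 9): e=[12,3,9] → █
    (4,4)@(9, 9): e=[-12,9,27] → ·
    (3,5)@(7, 11): e=[12,-1,13] → ·
  covered (3 px):
    · · · · · ·
    · · · · · ·
    · · · █ · ·
    · · · █ · ·
    · · · █ · ·
    · · · · · ·
    · · · · · ·
    · · · · · ·
T3:
  2·area = 24
  edge (12, 14)→(4, 16): d=(-8,2) right/bottom  bias=-1
  edge (4, 16)→(0, 14): d=(-4,-2) top-left  bias=+0
  edge (0, 14)→(12, 14): d=(12,0) top-left  bias=+0
    (1,7)@(3, 15): e=[10,2,12] → █
    (2,7)@(5, 15): e=[6,6,12] → █
    (3,7)@(7, 15): e=[2,10,12] → █
    (4,7)@(9, 15): e=[-2,14,12] → ·
  covered (3 px):
    · · · · · ·
    · · · · · ·
    · · · · · ·
    · · · · · ·
    · · · · · ·
    · · · · · ·
    · · · · · ·
    · █ █ █ · ·

Final: [2,12,10]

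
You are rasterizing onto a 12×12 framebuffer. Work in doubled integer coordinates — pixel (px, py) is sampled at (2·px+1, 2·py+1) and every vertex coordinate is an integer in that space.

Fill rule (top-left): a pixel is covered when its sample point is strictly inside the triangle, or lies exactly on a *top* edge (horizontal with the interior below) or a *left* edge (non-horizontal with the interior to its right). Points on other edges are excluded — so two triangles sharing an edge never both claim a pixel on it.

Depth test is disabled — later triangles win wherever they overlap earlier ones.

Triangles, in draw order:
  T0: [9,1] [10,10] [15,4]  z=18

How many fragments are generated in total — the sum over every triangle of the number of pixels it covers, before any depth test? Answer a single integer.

T0:
  2·area = 51  (B↔C swapped to make it positive)
  edge (9, 1)→(15, 4): d=(6,3) right/bottom  bias=-1
  edge (15, 4)→(10, 10): d=(-5,6) right/bottom  bias=-1
  edge (10, 10)→(9, 1): d=(-1,-9) top-left  bias=+0
    (4,0)@(9, 1): e=[0,51,0] → ·  [on edge]
    (5,1)@(11, 3): e=[6,29,16] → #
    (6,1)@(13, 3): e=[0,17,34] → ·  [on edge]
    (5,2)@(11, 5): e=[18,19,14] → #
    (6,2)@(13, 5): e=[12,7,32] → #
    (7,2)@(15, 5): e=[6,-5,50] → ·
    (8,2)@(17, 5): e=[0,-17,68] → ·  [on edge]
    (5,3)@(11, 7): e=[30,9,12] → #
    (6,3)@(13, 7): e=[24,-3,30] → ·
    (10,3)@(21, 7): e=[0,-51,102] → ·  [on edge]
    (5,4)@(11, 9): e=[42,-1,10] → ·
    (5,9)@(11, 19): e=[102,-51,0] → ·  [on edge]
  covered (4 px):
    · · · · · · · · · · · ·
    · · · · · # · · · · · ·
    · · · · · # # · · · · ·
    · · · · · # · · · · · ·
    · · · · · · · · · · · ·
    · · · · · · · · · · · ·
    · · · · · · · · · · · ·
    · · · · · · · · · · · ·
    · · · · · · · · · · · ·
    · · · · · · · · · · · ·
    · · · · · · · · · · · ·
    · · · · · · · · · · · ·

Result: 4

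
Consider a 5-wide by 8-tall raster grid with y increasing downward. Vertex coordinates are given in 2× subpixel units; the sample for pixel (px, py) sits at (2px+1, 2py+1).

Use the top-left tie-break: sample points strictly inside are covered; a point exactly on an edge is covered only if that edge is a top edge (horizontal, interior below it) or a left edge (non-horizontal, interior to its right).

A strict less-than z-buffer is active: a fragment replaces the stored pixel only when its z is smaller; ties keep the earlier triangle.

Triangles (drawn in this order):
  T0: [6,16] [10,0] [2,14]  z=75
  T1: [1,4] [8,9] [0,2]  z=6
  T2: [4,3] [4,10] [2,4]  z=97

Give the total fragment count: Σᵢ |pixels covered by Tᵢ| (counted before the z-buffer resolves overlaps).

T0:
  2·area = 72  (B↔C swapped to make it positive)
  edge (6, 16)→(2, 14): d=(-4,-2) top-left  bias=+0
  edge (2, 14)→(10, 0): d=(8,-14) top-left  bias=+0
  edge (10, 0)→(6, 16): d=(-4,16) right/bottom  bias=-1
    (4,1)@(9, 3): e=[58,10,4] → #
    (4,2)@(9, 5): e=[50,26,-4] → ·
    (3,3)@(7, 7): e=[38,14,20] → #
    (4,3)@(9, 7): e=[42,42,-12] → ·
    (2,4)@(5, 9): e=[26,2,44] → #
    (4,4)@(9, 9): e=[34,58,-20] → ·
    (2,5)@(5, 11): e=[18,18,36] → #
    (4,5)@(9, 11): e=[26,74,-28] → ·
    (1,6)@(3, 13): e=[6,6,60] → #
    (3,6)@(7, 13): e=[14,62,-4] → ·
    (1,7)@(3, 15): e=[-2,22,52] → ·
    (2,7)@(5, 15): e=[2,50,20] → #
  covered (9 px):
    · · · · ·
    · · · · #
    · · · · ·
    · · · # ·
    · · # # ·
    · · # # ·
    · # # · ·
    · · # · ·
T1:
  2·area = 9  (B↔C swapped to make it positive)
  edge (1, 4)→(0, 2): d=(-1,-2) top-left  bias=+0
  edge (0, 2)→(8, 9): d=(8,7) right/bottom  bias=-1
  edge (8, 9)→(1, 4): d=(-7,-5) top-left  bias=+0
    (0,1)@(1, 3): e=[1,1,7] → #
    (1,1)@(3, 3): e=[5,-13,17] → ·
    (0,2)@(1, 5): e=[-1,17,-7] → ·
    (1,2)@(3, 5): e=[3,3,3] → #
    (2,2)@(5, 5): e=[7,-11,13] → ·
    (1,3)@(3, 7): e=[1,19,-11] → ·
  covered (2 px):
    · · · · ·
    # · · · ·
    · # · · ·
    · · · · ·
    · · · · ·
    · · · · ·
    · · · · ·
    · · · · ·
T2:
  2·area = 14
  edge (4, 3)→(4, 10): d=(0,7) right/bottom  bias=-1
  edge (4, 10)→(2, 4): d=(-2,-6) top-left  bias=+0
  edge (2, 4)→(4, 3): d=(2,-1) top-left  bias=+0
    (0,0)@(1, 1): e=[21,0,-7] → ·  [on edge]
    (1,2)@(3, 5): e=[7,4,3] → #
    (2,2)@(5, 5): e=[-7,16,5] → ·
    (1,3)@(3, 7): e=[7,0,7] → #  [on edge]
    (2,3)@(5, 7): e=[-7,12,9] → ·
    (1,4)@(3, 9): e=[7,-4,11] → ·
    (2,6)@(5, 13): e=[-7,0,21] → ·  [on edge]
  covered (2 px):
    · · · · ·
    · · · · ·
    · # · · ·
    · # · · ·
    · · · · ·
    · · · · ·
    · · · · ·
    · · · · ·

Final: 13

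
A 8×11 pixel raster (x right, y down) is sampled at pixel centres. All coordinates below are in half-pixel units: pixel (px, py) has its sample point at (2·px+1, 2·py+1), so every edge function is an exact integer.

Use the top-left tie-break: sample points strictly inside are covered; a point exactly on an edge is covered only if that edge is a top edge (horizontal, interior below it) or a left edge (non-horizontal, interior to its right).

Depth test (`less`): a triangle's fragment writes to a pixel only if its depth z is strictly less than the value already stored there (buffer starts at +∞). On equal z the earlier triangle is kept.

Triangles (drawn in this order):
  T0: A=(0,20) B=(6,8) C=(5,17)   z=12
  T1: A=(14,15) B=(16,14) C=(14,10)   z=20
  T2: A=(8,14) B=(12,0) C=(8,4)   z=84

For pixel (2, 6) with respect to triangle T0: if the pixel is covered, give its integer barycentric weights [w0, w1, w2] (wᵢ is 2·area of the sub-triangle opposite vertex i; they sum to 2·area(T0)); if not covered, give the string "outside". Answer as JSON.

T0:
  2·area = 42
  edge (0, 20)→(6, 8): d=(6,-12) top-left  bias=+0
  edge (6, 8)→(5, 17): d=(-1,9) right/bottom  bias=-1
  edge (5, 17)→(0, 20): d=(-5,3) right/bottom  bias=-1
    (2,5)@(5, 11): e=[6,6,30] → #
    (3,5)@(7, 11): e=[30,-12,24] → ·
    (7,5)@(15, 11): e=[126,-84,0] → ·  [on edge]
    (2,6)@(5, 13): e=[18,4,20] → #
    (3,6)@(7, 13): e=[42,-14,14] → ·
    (1,7)@(3, 15): e=[6,20,16] → #
    (3,7)@(7, 15): e=[54,-16,4] → ·
    (1,8)@(3, 17): e=[18,18,6] → #
    (2,8)@(5, 17): e=[42,0,0] → ·  [on edge]
    (0,9)@(1, 19): e=[6,34,2] → #
    (1,9)@(3, 19): e=[30,16,-4] → ·
    (0,10)@(1, 21): e=[18,32,-8] → ·
  covered (6 px):
    · · · · · · · ·
    · · · · · · · ·
    · · · · · · · ·
    · · · · · · · ·
    · · · · · · · ·
    · · # · · · · ·
    · · # · · · · ·
    · # # · · · · ·
    · # · · · · · ·
    # · · · · · · ·
    · · · · · · · ·
T1:
  2·area = 10  (B↔C swapped to make it positive)
  edge (14, 15)→(14, 10): d=(0,-5) top-left  bias=+0
  edge (14, 10)→(16, 14): d=(2,4) right/bottom  bias=-1
  edge (16, 14)→(14, 15): d=(-2,1) right/bottom  bias=-1
    (7,6)@(15, 13): e=[5,2,3] → #
    (7,7)@(15, 15): e=[5,6,-1] → ·
  covered (1 px):
    · · · · · · · ·
    · · · · · · · ·
    · · · · · · · ·
    · · · · · · · ·
    · · · · · · · ·
    · · · · · · · ·
    · · · · · · · #
    · · · · · · · ·
    · · · · · · · ·
    · · · · · · · ·
    · · · · · · · ·
T2:
  2·area = 40  (B↔C swapped to make it positive)
  edge (8, 14)→(8, 4): d=(0,-10) top-left  bias=+0
  edge (8, 4)→(12, 0): d=(4,-4) top-left  bias=+0
  edge (12, 0)→(8, 14): d=(-4,14) right/bottom  bias=-1
    (5,0)@(11, 1): e=[30,0,10] → #  [on edge]
    (6,0)@(13, 1): e=[50,8,-18] → ·
    (4,1)@(9, 3): e=[10,0,30] → #  [on edge]
    (6,1)@(13, 3): e=[50,16,-26] → ·
    (3,2)@(7, 5): e=[-10,0,50] → ·  [on edge]
    (4,2)@(9, 5): e=[10,8,22] → #
    (5,2)@(11, 5): e=[30,16,-6] → ·
    (2,3)@(5, 7): e=[-30,0,70] → ·  [on edge]
    (4,3)@(9, 7): e=[10,16,14] → #
    (5,3)@(11, 7): e=[30,24,-14] → ·
    (1,4)@(3, 9): e=[-50,0,90] → ·  [on edge]
    (4,4)@(9, 9): e=[10,24,6] → #
    (0,5)@(1, 11): e=[-70,0,110] → ·  [on edge]
  covered (6 px):
    · · · · · # · ·
    · · · · # # · ·
    · · · · # · · ·
    · · · · # · · ·
    · · · · # · · ·
    · · · · · · · ·
    · · · · · · · ·
    · · · · · · · ·
    · · · · · · · ·
    · · · · · · · ·
    · · · · · · · ·

Result: [4,20,18]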